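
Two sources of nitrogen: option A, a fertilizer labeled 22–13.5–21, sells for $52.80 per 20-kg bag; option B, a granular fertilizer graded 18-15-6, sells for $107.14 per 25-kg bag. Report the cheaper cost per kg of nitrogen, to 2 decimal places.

$12.00 per kg N (option A)

option A: N per bag = 20 × 22% = 4.4 kg; cost = 52.80 / 4.4 = $12.0000/kg N.
option B: N per bag = 25 × 18% = 4.5 kg; cost = 107.14 / 4.5 = $23.8089/kg N.
option A is cheaper.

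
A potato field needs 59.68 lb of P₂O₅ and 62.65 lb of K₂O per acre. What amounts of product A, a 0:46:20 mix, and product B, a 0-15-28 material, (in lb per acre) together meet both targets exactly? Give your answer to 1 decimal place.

74.0 lb product A, 170.9 lb product B

With a, b = lb per acre of product A and product B:
P₂O₅: 0.46·a + 0.15·b = 59.68
K₂O: 0.2·a + 0.28·b = 62.65
Eliminate a: (row1) − 0.46/0.2·(row2) → -0.494·b = -84.415, so b = 170.881.
Back-substitute: a = (59.68 − 0.15·170.881) / 0.46 = 74.0172.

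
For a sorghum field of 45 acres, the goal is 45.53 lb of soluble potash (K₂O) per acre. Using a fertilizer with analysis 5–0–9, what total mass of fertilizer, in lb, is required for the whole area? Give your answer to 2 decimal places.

Product per acre = 45.53 / 9% = 505.889 lb.
Total product = 505.889 × 45 = 22765 lb.

22765.00 lb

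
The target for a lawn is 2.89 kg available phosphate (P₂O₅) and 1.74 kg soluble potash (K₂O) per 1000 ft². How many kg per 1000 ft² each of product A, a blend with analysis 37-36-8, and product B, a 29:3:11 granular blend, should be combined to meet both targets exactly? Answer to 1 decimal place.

7.1 kg product A, 10.6 kg product B

Let a = kg of product A, b = kg of product B (per 1000 ft²).
P₂O₅: 0.36·a + 0.03·b = 2.89
K₂O: 0.08·a + 0.11·b = 1.74
Solving simultaneously: a = 7.14247, b = 10.6237.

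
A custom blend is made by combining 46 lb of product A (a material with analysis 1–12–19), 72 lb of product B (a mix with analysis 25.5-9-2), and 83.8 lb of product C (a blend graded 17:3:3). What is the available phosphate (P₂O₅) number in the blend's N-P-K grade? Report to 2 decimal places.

7.19% P₂O₅

Total mass = 46 + 72 + 83.8 = 201.8 lb.
P₂O₅ mass = 12%×46 + 9%×72 + 3%×83.8 = 14.514 lb.
% P₂O₅ = 14.514 / 201.8 = 7.19227%.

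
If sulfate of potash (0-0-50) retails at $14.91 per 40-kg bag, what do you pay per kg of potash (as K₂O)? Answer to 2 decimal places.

K₂O in bag = 40 × 50% = 20 kg.
Cost per kg K₂O = $14.91 / 20 = $0.7455.

$0.75 per kg K₂O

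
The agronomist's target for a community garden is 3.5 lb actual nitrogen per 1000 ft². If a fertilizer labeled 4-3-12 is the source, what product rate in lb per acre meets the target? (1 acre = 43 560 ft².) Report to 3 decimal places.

3811.500 lb of product per acre

Product per 1000 ft² = 3.5 / 4% = 87.5 lb.
Convert to per acre: 87.5 × 43.56 = 3811.5 lb.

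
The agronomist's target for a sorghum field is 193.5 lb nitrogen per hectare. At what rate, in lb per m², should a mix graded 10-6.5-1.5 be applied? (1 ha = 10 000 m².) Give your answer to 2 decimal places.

0.19 lb of product per sq m

Product per hectare = 193.5 / 10% = 1935 lb.
Convert to per m²: 1935 × 0.0001 = 0.1935 lb.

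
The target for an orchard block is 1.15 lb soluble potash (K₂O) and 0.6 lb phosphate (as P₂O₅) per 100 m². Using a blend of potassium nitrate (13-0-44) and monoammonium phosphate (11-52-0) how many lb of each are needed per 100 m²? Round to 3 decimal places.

Let a = lb of potassium nitrate, b = lb of monoammonium phosphate (per 100 m²).
K₂O: 0.44·a + 0·b = 1.15
P₂O₅: 0·a + 0.52·b = 0.6
Solving simultaneously: a = 2.61364, b = 1.15385.

2.614 lb potassium nitrate, 1.154 lb monoammonium phosphate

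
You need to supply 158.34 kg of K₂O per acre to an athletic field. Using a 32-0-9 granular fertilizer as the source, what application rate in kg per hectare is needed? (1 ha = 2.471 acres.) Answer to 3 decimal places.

4347.313 kg of product per hectare

Product per acre = 158.34 / 9% = 1759.33 kg.
Convert to per hectare: 1759.33 × 2.471 = 4347.3127 kg.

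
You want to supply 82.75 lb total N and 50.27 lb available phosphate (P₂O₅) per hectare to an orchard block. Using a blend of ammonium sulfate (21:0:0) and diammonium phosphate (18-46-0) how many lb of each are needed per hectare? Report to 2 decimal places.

300.38 lb ammonium sulfate, 109.28 lb diammonium phosphate

With a, b = lb per hectare of ammonium sulfate and diammonium phosphate:
N: 0.21·a + 0.18·b = 82.75
P₂O₅: 0·a + 0.46·b = 50.27
Solving simultaneously: a = 300.377, b = 109.283.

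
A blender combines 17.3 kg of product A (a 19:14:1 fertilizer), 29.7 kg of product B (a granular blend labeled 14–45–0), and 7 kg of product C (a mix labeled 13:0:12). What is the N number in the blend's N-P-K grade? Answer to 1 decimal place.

15.5% N

Total mass = 17.3 + 29.7 + 7 = 54 kg.
N mass = 19%×17.3 + 14%×29.7 + 13%×7 = 8.355 kg.
% N = 8.355 / 54 = 15.4722%.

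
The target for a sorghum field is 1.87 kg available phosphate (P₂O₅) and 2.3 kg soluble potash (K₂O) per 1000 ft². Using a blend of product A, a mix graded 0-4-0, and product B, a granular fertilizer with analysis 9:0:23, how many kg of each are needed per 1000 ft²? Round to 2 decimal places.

With a, b = kg per 1000 ft² of product A and product B:
P₂O₅: 0.04·a + 0·b = 1.87
K₂O: 0·a + 0.23·b = 2.3
Solving simultaneously: a = 46.75, b = 10.

46.75 kg product A, 10.00 kg product B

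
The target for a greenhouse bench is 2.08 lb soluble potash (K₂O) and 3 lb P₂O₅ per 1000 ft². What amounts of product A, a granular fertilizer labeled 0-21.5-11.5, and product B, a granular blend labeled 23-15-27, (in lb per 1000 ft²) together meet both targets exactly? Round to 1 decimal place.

12.2 lb product A, 2.5 lb product B

With a, b = lb per 1000 ft² of product A and product B:
K₂O: 0.115·a + 0.27·b = 2.08
P₂O₅: 0.215·a + 0.15·b = 3
From row1: a = (2.08 − 0.27·b) / 0.115.
Into row2: 0.215·(2.08 − 0.27·b)/0.115 + 0.15·b = 3 → b = 2.5049, a = 12.2059.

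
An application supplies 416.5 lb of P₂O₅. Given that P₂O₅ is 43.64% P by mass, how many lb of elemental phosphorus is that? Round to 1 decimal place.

181.8 lb P

P = 416.5 × 0.4364 = 181.761 lb.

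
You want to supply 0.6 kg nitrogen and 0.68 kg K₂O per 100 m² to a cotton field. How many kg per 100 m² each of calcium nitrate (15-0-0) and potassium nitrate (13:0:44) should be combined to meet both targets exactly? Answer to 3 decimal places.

With a, b = kg per 100 m² of calcium nitrate and potassium nitrate:
N: 0.15·a + 0.13·b = 0.6
K₂O: 0·a + 0.44·b = 0.68
Solving simultaneously: a = 2.66061, b = 1.54545.

2.661 kg calcium nitrate, 1.545 kg potassium nitrate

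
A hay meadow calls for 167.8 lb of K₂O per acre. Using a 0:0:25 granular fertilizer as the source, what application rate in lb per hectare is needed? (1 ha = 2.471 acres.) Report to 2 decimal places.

1658.54 lb of product per hectare

Product per acre = 167.8 / 25% = 671.2 lb.
Convert to per hectare: 671.2 × 2.471 = 1658.535 lb.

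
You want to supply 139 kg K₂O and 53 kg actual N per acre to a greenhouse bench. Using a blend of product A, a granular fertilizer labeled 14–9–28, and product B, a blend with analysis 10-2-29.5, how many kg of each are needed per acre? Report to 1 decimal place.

130.5 kg product A, 347.4 kg product B

With a, b = kg per acre of product A and product B:
K₂O: 0.28·a + 0.295·b = 139
N: 0.14·a + 0.1·b = 53
Eliminate a: (row1) − 0.28/0.14·(row2) → 0.095·b = 33, so b = 347.368.
Back-substitute: a = (139 − 0.295·347.368) / 0.28 = 130.451.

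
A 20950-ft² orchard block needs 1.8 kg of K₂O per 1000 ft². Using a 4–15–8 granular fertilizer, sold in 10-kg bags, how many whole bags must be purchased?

Product per 1000 ft² = 1.8 / 8% = 22.5 kg.
Total product = 22.5 × 20950 / 1000 = 471.375 kg.
Bags = ⌈471.375 / 10⌉ = 48.

48 bags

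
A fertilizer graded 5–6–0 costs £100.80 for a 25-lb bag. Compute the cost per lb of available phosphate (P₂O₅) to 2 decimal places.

£67.20 per lb P₂O₅

P₂O₅ in bag = 25 × 6% = 1.5 lb.
Cost per lb P₂O₅ = £100.80 / 1.5 = £67.2000.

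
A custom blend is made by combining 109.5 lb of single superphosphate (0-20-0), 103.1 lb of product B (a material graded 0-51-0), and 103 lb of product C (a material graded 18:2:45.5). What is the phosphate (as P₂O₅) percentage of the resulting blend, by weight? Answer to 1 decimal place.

Total mass = 109.5 + 103.1 + 103 = 315.6 lb.
P₂O₅ mass = 20%×109.5 + 51%×103.1 + 2%×103 = 76.541 lb.
% P₂O₅ = 76.541 / 315.6 = 24.2525%.

24.3% P₂O₅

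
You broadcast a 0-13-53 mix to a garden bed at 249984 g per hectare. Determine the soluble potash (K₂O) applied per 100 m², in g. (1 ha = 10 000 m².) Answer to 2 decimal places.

K₂O per hectare = 249984 × 53% = 132492 g.
Convert to per 100 m²: 132492 × 0.01 = 1324.915 g.

1324.92 g K₂O per hundred sq m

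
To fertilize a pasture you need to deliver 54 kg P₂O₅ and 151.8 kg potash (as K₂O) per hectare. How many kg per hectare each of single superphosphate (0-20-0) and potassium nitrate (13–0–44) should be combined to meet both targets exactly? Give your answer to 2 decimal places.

With a, b = kg per hectare of single superphosphate and potassium nitrate:
P₂O₅: 0.2·a + 0·b = 54
K₂O: 0·a + 0.44·b = 151.8
Solving simultaneously: a = 270, b = 345.

270.00 kg single superphosphate, 345.00 kg potassium nitrate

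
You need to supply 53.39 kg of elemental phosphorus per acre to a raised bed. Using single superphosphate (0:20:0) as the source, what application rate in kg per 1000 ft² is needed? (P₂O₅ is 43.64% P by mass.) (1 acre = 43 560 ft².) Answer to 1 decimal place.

As P₂O₅: 53.39 / 0.4364 = 122.342 kg per acre.
Product per acre = 122.342 / 20% = 611.709 kg.
Convert to per 1000 ft²: 611.709 × 0.0229568 = 14.0429 kg.

14.0 kg of product per thousand sq ft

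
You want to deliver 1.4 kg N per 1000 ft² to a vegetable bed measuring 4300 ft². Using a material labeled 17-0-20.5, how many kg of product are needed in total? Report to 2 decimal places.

Product per 1000 ft² = 1.4 / 17% = 8.23529 kg.
Total product = 8.23529 × 4300 / 1000 = 35.4118 kg.

35.41 kg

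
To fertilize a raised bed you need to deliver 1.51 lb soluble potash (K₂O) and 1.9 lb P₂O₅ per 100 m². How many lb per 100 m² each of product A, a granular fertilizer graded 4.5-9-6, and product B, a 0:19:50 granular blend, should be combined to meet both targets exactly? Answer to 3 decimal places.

19.735 lb product A, 0.652 lb product B

Let a = lb of product A, b = lb of product B (per 100 m²).
K₂O: 0.06·a + 0.5·b = 1.51
P₂O₅: 0.09·a + 0.19·b = 1.9
Eliminate b: (row1) − 0.5/0.19·(row2) → -0.176842·a = -3.49, so a = 19.7351.
Then b = (1.9 − 0.09·19.7351) / 0.19 = 0.651786.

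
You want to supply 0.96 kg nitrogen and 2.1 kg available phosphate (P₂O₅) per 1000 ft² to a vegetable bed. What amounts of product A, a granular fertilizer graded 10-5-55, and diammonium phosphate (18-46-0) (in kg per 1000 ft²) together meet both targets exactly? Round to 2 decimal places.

1.72 kg product A, 4.38 kg diammonium phosphate

Per-1000 ft² balance (a = product A, b = diammonium phosphate):
N: 0.1·a + 0.18·b = 0.96
P₂O₅: 0.05·a + 0.46·b = 2.1
Eliminate a: (row1) − 0.1/0.05·(row2) → -0.74·b = -3.24, so b = 4.37838.
Back-substitute: a = (0.96 − 0.18·4.37838) / 0.1 = 1.71892.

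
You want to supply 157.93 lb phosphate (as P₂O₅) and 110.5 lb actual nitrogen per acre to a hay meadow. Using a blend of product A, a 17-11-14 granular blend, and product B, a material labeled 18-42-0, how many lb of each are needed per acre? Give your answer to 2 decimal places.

Let a = lb of product A, b = lb of product B (per acre).
P₂O₅: 0.11·a + 0.42·b = 157.93
N: 0.17·a + 0.18·b = 110.5
Solving simultaneously: a = 348.5, b = 284.75.

348.50 lb product A, 284.75 lb product B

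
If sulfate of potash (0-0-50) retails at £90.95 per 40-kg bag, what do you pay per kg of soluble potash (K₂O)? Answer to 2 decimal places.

K₂O in bag = 40 × 50% = 20 kg.
Cost per kg K₂O = £90.95 / 20 = £4.5475.

£4.55 per kg K₂O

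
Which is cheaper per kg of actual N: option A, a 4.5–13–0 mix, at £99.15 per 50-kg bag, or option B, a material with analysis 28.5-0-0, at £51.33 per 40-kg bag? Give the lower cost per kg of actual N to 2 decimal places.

option A: N per bag = 50 × 4.5% = 2.25 kg; cost = 99.15 / 2.25 = £44.0667/kg N.
option B: N per bag = 40 × 28.5% = 11.4 kg; cost = 51.33 / 11.4 = £4.5026/kg N.
option B is cheaper.

£4.50 per kg N (option B)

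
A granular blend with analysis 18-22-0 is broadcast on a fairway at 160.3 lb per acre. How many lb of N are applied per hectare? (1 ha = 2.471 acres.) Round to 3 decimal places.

71.298 lb N per hectare

nitrogen per acre = 160.3 × 18% = 28.854 lb.
Convert to per hectare: 28.854 × 2.471 = 71.2982 lb.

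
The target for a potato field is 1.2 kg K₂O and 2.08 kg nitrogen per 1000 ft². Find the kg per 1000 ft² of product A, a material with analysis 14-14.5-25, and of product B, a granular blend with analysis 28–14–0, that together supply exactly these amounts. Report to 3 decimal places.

4.800 kg product A, 5.029 kg product B

Let a = kg of product A, b = kg of product B (per 1000 ft²).
K₂O: 0.25·a + 0·b = 1.2
N: 0.14·a + 0.28·b = 2.08
From row1: a = (1.2 − 0·b) / 0.25.
Into row2: 0.14·(1.2 − 0·b)/0.25 + 0.28·b = 2.08 → b = 5.02857, a = 4.8.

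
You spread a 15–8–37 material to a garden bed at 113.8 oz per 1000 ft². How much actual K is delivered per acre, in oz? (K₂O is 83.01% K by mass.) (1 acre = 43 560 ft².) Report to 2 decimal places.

1522.52 oz K per acre

K₂O per 1000 ft² = 113.8 × 37% = 42.106 oz.
Elemental K = 42.106 × 0.8301 = 34.9522 oz per 1000 ft².
Convert to per acre: 34.9522 × 43.56 = 1522.517 oz.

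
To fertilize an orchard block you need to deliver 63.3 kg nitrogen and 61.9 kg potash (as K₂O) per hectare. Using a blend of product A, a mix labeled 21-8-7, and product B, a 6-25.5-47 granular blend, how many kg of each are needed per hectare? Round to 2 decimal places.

275.52 kg product A, 90.67 kg product B

With a, b = kg per hectare of product A and product B:
N: 0.21·a + 0.06·b = 63.3
K₂O: 0.07·a + 0.47·b = 61.9
Solving simultaneously: a = 275.524, b = 90.6667.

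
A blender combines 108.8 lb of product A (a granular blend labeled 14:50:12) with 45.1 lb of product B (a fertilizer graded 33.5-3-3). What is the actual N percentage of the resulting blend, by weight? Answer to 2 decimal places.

Total mass = 108.8 + 45.1 = 153.9 lb.
N mass = 14%×108.8 + 33.5%×45.1 = 30.3405 lb.
% N = 30.3405 / 153.9 = 19.7144%.

19.71% N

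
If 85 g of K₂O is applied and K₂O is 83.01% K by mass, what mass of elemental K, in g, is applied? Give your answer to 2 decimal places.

K = 85 × 0.8301 = 70.5585 g.

70.56 g K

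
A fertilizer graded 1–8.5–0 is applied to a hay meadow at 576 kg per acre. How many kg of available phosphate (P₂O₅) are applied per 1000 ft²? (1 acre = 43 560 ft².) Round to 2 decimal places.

1.12 kg P₂O₅ per thousand sq ft

P₂O₅ per acre = 576 × 8.5% = 48.96 kg.
Convert to per 1000 ft²: 48.96 × 0.0229568 = 1.12397 kg.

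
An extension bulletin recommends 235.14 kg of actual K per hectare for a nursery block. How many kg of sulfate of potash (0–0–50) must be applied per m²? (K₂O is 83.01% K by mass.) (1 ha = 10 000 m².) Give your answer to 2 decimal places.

As K₂O: 235.14 / 0.8301 = 283.267 kg per hectare.
Product per hectare = 283.267 / 50% = 566.534 kg.
Convert to per m²: 566.534 × 0.0001 = 0.0566534 kg.

0.06 kg of product per sq m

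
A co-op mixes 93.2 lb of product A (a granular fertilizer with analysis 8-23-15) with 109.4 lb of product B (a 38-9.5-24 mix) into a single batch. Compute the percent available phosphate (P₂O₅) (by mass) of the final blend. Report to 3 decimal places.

Total mass = 93.2 + 109.4 = 202.6 lb.
P₂O₅ mass = 23%×93.2 + 9.5%×109.4 = 31.829 lb.
% P₂O₅ = 31.829 / 202.6 = 15.7103%.

15.710% P₂O₅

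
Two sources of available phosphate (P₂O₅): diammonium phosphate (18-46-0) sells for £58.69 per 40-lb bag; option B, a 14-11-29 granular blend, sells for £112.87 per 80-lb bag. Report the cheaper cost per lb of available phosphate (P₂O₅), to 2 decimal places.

£3.19 per lb P₂O₅ (diammonium phosphate)

diammonium phosphate: P₂O₅ per bag = 40 × 46% = 18.4 lb; cost = 58.69 / 18.4 = £3.1897/lb P₂O₅.
option B: P₂O₅ per bag = 80 × 11% = 8.8 lb; cost = 112.87 / 8.8 = £12.8261/lb P₂O₅.
diammonium phosphate is cheaper.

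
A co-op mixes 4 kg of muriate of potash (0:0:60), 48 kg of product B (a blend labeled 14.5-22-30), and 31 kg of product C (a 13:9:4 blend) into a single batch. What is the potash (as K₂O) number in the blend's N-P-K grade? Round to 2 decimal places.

Total mass = 4 + 48 + 31 = 83 kg.
K₂O mass = 60%×4 + 30%×48 + 4%×31 = 18.04 kg.
% K₂O = 18.04 / 83 = 21.7349%.

21.73% K₂O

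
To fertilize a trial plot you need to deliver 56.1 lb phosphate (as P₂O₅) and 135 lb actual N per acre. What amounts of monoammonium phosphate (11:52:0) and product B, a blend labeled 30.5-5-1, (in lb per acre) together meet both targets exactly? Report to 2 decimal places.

67.67 lb monoammonium phosphate, 418.22 lb product B

Let a = lb of monoammonium phosphate, b = lb of product B (per acre).
P₂O₅: 0.52·a + 0.05·b = 56.1
N: 0.11·a + 0.305·b = 135
Eliminate a: (row1) − 0.52/0.11·(row2) → -1.39182·b = -582.082, so b = 418.217.
Back-substitute: a = (56.1 − 0.05·418.217) / 0.52 = 67.6715.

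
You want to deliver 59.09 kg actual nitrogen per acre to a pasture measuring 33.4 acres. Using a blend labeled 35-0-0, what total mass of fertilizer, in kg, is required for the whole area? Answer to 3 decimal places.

5638.874 kg

Product per acre = 59.09 / 35% = 168.829 kg.
Total product = 168.829 × 33.4 = 5638.8743 kg.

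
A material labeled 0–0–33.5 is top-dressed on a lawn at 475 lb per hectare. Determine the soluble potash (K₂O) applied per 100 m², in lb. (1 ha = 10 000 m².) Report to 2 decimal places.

K₂O per hectare = 475 × 33.5% = 159.125 lb.
Convert to per 100 m²: 159.125 × 0.01 = 1.59125 lb.

1.59 lb K₂O per hundred sq m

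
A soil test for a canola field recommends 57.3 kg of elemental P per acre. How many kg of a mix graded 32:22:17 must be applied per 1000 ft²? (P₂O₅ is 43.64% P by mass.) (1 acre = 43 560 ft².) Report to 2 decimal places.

As P₂O₅: 57.3 / 0.4364 = 131.302 kg per acre.
Product per acre = 131.302 / 22% = 596.825 kg.
Convert to per 1000 ft²: 596.825 × 0.0229568 = 13.7012 kg.

13.70 kg of product per thousand sq ft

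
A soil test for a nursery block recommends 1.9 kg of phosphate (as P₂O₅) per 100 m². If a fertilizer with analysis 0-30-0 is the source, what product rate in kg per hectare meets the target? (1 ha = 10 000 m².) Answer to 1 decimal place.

Product per 100 m² = 1.9 / 30% = 6.33333 kg.
Convert to per hectare: 6.33333 × 100 = 633.333 kg.

633.3 kg of product per hectare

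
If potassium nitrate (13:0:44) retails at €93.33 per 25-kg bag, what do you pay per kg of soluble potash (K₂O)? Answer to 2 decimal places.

€8.48 per kg K₂O

K₂O in bag = 25 × 44% = 11 kg.
Cost per kg K₂O = €93.33 / 11 = €8.4845.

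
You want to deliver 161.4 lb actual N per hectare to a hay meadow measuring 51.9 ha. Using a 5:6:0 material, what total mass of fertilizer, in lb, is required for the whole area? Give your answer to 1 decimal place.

Product per hectare = 161.4 / 5% = 3228 lb.
Total product = 3228 × 51.9 = 167533.2 lb.

167533.2 lb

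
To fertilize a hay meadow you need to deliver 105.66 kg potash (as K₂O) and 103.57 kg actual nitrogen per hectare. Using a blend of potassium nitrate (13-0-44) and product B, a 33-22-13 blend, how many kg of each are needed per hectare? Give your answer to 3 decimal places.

With a, b = kg per hectare of potassium nitrate and product B:
K₂O: 0.44·a + 0.13·b = 105.66
N: 0.13·a + 0.33·b = 103.57
From row1: a = (105.66 − 0.13·b) / 0.44.
Into row2: 0.13·(105.66 − 0.13·b)/0.44 + 0.33·b = 103.57 → b = 248.1294, a = 166.8254.

166.825 kg potassium nitrate, 248.129 kg product B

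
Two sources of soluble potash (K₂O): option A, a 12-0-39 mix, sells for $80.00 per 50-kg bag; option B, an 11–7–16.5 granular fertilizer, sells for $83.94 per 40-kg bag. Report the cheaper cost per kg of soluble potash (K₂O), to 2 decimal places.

option A: K₂O per bag = 50 × 39% = 19.5 kg; cost = 80.00 / 19.5 = $4.1026/kg K₂O.
option B: K₂O per bag = 40 × 16.5% = 6.6 kg; cost = 83.94 / 6.6 = $12.7182/kg K₂O.
option A is cheaper.

$4.10 per kg K₂O (option A)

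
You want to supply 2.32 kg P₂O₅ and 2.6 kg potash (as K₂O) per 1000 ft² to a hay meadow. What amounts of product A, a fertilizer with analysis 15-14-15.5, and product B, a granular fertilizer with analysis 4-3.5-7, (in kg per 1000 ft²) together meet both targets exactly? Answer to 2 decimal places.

With a, b = kg per 1000 ft² of product A and product B:
P₂O₅: 0.14·a + 0.035·b = 2.32
K₂O: 0.155·a + 0.07·b = 2.6
Eliminate a: (row1) − 0.14/0.155·(row2) → -0.0282258·b = -0.0283871, so b = 1.00571.
Back-substitute: a = (2.32 − 0.035·1.00571) / 0.14 = 16.32.

16.32 kg product A, 1.01 kg product B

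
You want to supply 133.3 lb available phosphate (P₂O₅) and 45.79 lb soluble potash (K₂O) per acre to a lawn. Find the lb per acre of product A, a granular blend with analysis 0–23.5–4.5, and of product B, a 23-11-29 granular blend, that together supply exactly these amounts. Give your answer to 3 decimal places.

Let a = lb of product A, b = lb of product B (per acre).
P₂O₅: 0.235·a + 0.11·b = 133.3
K₂O: 0.045·a + 0.29·b = 45.79
Solving simultaneously: a = 531.9636, b = 75.35047.

531.964 lb product A, 75.350 lb product B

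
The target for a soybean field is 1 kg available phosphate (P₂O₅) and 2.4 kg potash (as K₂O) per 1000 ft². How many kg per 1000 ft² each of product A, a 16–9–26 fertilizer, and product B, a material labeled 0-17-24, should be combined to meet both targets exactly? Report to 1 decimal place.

7.4 kg product A, 1.9 kg product B

Let a = kg of product A, b = kg of product B (per 1000 ft²).
P₂O₅: 0.09·a + 0.17·b = 1
K₂O: 0.26·a + 0.24·b = 2.4
Eliminate b: (row1) − 0.17/0.24·(row2) → -0.0941667·a = -0.7, so a = 7.43363.
Then b = (2.4 − 0.26·7.43363) / 0.24 = 1.9469.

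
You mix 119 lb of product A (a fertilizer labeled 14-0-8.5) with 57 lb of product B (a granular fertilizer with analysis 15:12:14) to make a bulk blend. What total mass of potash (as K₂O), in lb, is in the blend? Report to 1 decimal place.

K₂O mass = 8.5%×119 + 14%×57 = 18.095 lb.

18.1 lb K₂O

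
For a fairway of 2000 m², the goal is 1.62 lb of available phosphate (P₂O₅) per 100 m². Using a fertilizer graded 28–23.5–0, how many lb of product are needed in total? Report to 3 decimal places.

137.872 lb

Product per 100 m² = 1.62 / 23.5% = 6.89362 lb.
Total product = 6.89362 × 2000 / 100 = 137.8723 lb.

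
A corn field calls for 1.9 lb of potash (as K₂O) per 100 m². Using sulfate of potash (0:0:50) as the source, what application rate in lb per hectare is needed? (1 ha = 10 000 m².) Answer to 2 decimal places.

380.00 lb of product per hectare

Product per 100 m² = 1.9 / 50% = 3.8 lb.
Convert to per hectare: 3.8 × 100 = 380 lb.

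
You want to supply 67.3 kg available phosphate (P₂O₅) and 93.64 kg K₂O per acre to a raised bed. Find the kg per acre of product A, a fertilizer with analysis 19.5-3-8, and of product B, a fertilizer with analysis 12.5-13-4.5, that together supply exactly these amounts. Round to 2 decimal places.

1010.46 kg product A, 284.51 kg product B

With a, b = kg per acre of product A and product B:
P₂O₅: 0.03·a + 0.13·b = 67.3
K₂O: 0.08·a + 0.045·b = 93.64
Eliminate a: (row1) − 0.03/0.08·(row2) → 0.113125·b = 32.185, so b = 284.508.
Back-substitute: a = (67.3 − 0.13·284.508) / 0.03 = 1010.464.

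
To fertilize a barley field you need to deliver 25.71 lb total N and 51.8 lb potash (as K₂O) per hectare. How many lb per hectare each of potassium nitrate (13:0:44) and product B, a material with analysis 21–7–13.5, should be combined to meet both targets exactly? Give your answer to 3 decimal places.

98.960 lb potassium nitrate, 61.168 lb product B

With a, b = lb per hectare of potassium nitrate and product B:
N: 0.13·a + 0.21·b = 25.71
K₂O: 0.44·a + 0.135·b = 51.8
Solving simultaneously: a = 98.9599, b = 61.1677.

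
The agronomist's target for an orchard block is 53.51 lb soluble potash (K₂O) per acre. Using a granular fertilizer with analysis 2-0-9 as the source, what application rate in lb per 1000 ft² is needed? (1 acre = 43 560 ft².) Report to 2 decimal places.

13.65 lb of product per thousand sq ft

Product per acre = 53.51 / 9% = 594.556 lb.
Convert to per 1000 ft²: 594.556 × 0.0229568 = 13.6491 lb.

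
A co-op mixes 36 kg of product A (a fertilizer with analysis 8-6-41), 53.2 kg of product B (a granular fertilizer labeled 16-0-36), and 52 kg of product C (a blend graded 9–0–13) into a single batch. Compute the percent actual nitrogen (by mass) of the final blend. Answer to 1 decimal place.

Total mass = 36 + 53.2 + 52 = 141.2 kg.
N mass = 8%×36 + 16%×53.2 + 9%×52 = 16.072 kg.
% N = 16.072 / 141.2 = 11.3824%.

11.4% N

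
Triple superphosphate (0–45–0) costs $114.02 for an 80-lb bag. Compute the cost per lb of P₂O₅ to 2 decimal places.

$3.17 per lb P₂O₅

P₂O₅ in bag = 80 × 45% = 36 lb.
Cost per lb P₂O₅ = $114.02 / 36 = $3.1672.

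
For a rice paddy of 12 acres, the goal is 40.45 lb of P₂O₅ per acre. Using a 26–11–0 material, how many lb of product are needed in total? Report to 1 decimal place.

4412.7 lb

Product per acre = 40.45 / 11% = 367.727 lb.
Total product = 367.727 × 12 = 4412.73 lb.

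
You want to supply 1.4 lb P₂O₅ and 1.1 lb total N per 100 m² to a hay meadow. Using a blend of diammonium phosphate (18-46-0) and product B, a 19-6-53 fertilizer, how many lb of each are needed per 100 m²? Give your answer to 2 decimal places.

With a, b = lb per 100 m² of diammonium phosphate and product B:
P₂O₅: 0.46·a + 0.06·b = 1.4
N: 0.18·a + 0.19·b = 1.1
From row1: a = (1.4 − 0.06·b) / 0.46.
Into row2: 0.18·(1.4 − 0.06·b)/0.46 + 0.19·b = 1.1 → b = 3.31593, a = 2.61097.

2.61 lb diammonium phosphate, 3.32 lb product B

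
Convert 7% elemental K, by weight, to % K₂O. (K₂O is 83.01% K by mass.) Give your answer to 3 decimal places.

%K₂O = 7 / 0.8301 = 8.43272%.

8.433% K₂O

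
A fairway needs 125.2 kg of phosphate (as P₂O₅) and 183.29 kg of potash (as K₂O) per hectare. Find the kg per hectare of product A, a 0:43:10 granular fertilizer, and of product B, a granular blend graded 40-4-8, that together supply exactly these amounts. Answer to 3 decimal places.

Per-hectare balance (a = product A, b = product B):
P₂O₅: 0.43·a + 0.04·b = 125.2
K₂O: 0.1·a + 0.08·b = 183.29
Eliminate a: (row1) − 0.43/0.1·(row2) → -0.304·b = -662.947, so b = 2180.7467.
Back-substitute: a = (125.2 − 0.04·2180.7467) / 0.43 = 88.3026.

88.303 kg product A, 2180.747 kg product B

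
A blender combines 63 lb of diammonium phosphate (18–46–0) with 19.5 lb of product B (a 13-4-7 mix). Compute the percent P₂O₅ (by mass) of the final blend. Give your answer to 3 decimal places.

36.073% P₂O₅

Total mass = 63 + 19.5 = 82.5 lb.
P₂O₅ mass = 46%×63 + 4%×19.5 = 29.76 lb.
% P₂O₅ = 29.76 / 82.5 = 36.0727%.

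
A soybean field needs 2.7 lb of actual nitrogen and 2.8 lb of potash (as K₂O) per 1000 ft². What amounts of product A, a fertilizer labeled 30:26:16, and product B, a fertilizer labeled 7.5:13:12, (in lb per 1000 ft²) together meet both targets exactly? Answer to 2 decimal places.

4.75 lb product A, 17.00 lb product B

Let a = lb of product A, b = lb of product B (per 1000 ft²).
N: 0.3·a + 0.075·b = 2.7
K₂O: 0.16·a + 0.12·b = 2.8
From row1: a = (2.7 − 0.075·b) / 0.3.
Into row2: 0.16·(2.7 − 0.075·b)/0.3 + 0.12·b = 2.8 → b = 17, a = 4.75.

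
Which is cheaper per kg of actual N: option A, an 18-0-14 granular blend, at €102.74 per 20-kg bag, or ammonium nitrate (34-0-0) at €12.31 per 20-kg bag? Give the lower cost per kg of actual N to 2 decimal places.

option A: N per bag = 20 × 18% = 3.6 kg; cost = 102.74 / 3.6 = €28.5389/kg N.
ammonium nitrate: N per bag = 20 × 34% = 6.8 kg; cost = 12.31 / 6.8 = €1.8103/kg N.
ammonium nitrate is cheaper.

€1.81 per kg N (ammonium nitrate)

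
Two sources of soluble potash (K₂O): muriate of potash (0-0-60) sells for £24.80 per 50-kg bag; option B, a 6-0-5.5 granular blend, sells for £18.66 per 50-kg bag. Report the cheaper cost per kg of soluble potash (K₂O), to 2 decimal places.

muriate of potash: K₂O per bag = 50 × 60% = 30 kg; cost = 24.80 / 30 = £0.8267/kg K₂O.
option B: K₂O per bag = 50 × 5.5% = 2.75 kg; cost = 18.66 / 2.75 = £6.7855/kg K₂O.
muriate of potash is cheaper.

£0.83 per kg K₂O (muriate of potash)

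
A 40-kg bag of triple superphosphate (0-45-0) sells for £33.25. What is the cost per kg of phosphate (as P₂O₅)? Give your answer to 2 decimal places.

P₂O₅ in bag = 40 × 45% = 18 kg.
Cost per kg P₂O₅ = £33.25 / 18 = £1.8472.

£1.85 per kg P₂O₅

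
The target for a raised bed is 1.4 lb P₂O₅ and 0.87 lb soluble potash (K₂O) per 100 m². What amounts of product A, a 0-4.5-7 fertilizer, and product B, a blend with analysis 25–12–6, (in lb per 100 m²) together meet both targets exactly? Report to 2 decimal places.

Let a = lb of product A, b = lb of product B (per 100 m²).
P₂O₅: 0.045·a + 0.12·b = 1.4
K₂O: 0.07·a + 0.06·b = 0.87
Solving simultaneously: a = 3.57895, b = 10.3246.

3.58 lb product A, 10.32 lb product B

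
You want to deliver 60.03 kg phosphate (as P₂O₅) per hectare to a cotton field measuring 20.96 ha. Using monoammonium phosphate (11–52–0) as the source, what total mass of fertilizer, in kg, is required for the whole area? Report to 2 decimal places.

Product per hectare = 60.03 / 52% = 115.442 kg.
Total product = 115.442 × 20.96 = 2419.671 kg.

2419.67 kg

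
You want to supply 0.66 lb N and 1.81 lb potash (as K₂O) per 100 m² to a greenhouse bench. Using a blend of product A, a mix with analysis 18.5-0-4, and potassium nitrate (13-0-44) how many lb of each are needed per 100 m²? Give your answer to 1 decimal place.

0.7 lb product A, 4.0 lb potassium nitrate

Let a = lb of product A, b = lb of potassium nitrate (per 100 m²).
N: 0.185·a + 0.13·b = 0.66
K₂O: 0.04·a + 0.44·b = 1.81
From row1: a = (0.66 − 0.13·b) / 0.185.
Into row2: 0.04·(0.66 − 0.13·b)/0.185 + 0.44·b = 1.81 → b = 4.0479, a = 0.723097.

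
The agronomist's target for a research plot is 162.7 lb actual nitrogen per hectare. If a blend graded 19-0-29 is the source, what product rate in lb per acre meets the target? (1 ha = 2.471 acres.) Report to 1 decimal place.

346.5 lb of product per acre

Product per hectare = 162.7 / 19% = 856.316 lb.
Convert to per acre: 856.316 × 0.404694 = 346.546 lb.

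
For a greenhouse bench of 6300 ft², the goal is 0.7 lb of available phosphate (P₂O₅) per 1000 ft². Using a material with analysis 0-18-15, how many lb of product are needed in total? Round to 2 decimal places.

Product per 1000 ft² = 0.7 / 18% = 3.88889 lb.
Total product = 3.88889 × 6300 / 1000 = 24.5 lb.

24.50 lb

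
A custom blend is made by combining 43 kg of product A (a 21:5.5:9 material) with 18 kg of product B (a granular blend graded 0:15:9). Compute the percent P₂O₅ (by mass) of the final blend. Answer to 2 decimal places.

8.30% P₂O₅

Total mass = 43 + 18 = 61 kg.
P₂O₅ mass = 5.5%×43 + 15%×18 = 5.065 kg.
% P₂O₅ = 5.065 / 61 = 8.30328%.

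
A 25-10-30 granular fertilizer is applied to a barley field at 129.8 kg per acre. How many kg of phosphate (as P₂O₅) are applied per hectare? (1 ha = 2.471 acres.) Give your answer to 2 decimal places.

32.07 kg P₂O₅ per hectare

P₂O₅ per acre = 129.8 × 10% = 12.98 kg.
Convert to per hectare: 12.98 × 2.471 = 32.0736 kg.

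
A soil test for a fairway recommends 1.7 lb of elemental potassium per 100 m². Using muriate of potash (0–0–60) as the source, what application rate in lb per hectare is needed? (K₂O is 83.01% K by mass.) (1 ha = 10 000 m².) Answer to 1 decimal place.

341.3 lb of product per hectare

As K₂O: 1.7 / 0.8301 = 2.04795 lb per 100 m².
Product per 100 m² = 2.04795 / 60% = 3.41324 lb.
Convert to per hectare: 3.41324 × 100 = 341.324 lb.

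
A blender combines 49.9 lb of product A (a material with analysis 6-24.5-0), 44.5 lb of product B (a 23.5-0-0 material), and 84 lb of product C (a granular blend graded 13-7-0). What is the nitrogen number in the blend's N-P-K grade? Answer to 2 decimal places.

13.66% N

Total mass = 49.9 + 44.5 + 84 = 178.4 lb.
N mass = 6%×49.9 + 23.5%×44.5 + 13%×84 = 24.3715 lb.
% N = 24.3715 / 178.4 = 13.6612%.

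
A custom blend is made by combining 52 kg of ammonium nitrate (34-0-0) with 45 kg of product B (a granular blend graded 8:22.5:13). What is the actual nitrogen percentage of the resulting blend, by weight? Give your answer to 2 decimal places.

Total mass = 52 + 45 = 97 kg.
N mass = 34%×52 + 8%×45 = 21.28 kg.
% N = 21.28 / 97 = 21.9381%.

21.94% N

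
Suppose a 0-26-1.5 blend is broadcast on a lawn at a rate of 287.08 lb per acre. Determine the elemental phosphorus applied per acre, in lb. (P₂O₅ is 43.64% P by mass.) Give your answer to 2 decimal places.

32.57 lb P per acre

P₂O₅ per acre = 287.08 × 26% = 74.6408 lb.
Elemental P = 74.6408 × 0.4364 = 32.5732 lb per acre.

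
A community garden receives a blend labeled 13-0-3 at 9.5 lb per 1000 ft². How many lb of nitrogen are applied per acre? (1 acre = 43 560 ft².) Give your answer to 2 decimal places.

53.80 lb N per acre

nitrogen per 1000 ft² = 9.5 × 13% = 1.235 lb.
Convert to per acre: 1.235 × 43.56 = 53.7966 lb.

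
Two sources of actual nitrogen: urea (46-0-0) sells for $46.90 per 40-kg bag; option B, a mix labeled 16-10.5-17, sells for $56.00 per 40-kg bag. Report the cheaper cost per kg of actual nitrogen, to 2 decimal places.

urea: N per bag = 40 × 46% = 18.4 kg; cost = 46.90 / 18.4 = $2.5489/kg N.
option B: N per bag = 40 × 16% = 6.4 kg; cost = 56.00 / 6.4 = $8.7500/kg N.
urea is cheaper.

$2.55 per kg N (urea)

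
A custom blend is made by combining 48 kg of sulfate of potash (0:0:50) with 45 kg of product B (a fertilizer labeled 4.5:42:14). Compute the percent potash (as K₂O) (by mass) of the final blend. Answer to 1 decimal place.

Total mass = 48 + 45 = 93 kg.
K₂O mass = 50%×48 + 14%×45 = 30.3 kg.
% K₂O = 30.3 / 93 = 32.5806%.

32.6% K₂O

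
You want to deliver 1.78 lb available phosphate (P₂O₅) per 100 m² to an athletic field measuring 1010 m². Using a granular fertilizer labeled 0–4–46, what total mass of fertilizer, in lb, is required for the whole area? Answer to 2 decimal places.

Product per 100 m² = 1.78 / 4% = 44.5 lb.
Total product = 44.5 × 1010 / 100 = 449.45 lb.

449.45 lb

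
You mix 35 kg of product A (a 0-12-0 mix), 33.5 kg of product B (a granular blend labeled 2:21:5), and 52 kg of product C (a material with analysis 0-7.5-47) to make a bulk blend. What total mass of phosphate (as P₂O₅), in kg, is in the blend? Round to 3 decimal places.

P₂O₅ mass = 12%×35 + 21%×33.5 + 7.5%×52 = 15.135 kg.

15.135 kg P₂O₅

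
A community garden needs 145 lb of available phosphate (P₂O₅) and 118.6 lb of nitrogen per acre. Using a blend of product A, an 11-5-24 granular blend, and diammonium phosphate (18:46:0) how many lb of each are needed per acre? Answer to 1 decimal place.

684.0 lb product A, 240.9 lb diammonium phosphate

Per-acre balance (a = product A, b = diammonium phosphate):
P₂O₅: 0.05·a + 0.46·b = 145
N: 0.11·a + 0.18·b = 118.6
From row1: a = (145 − 0.46·b) / 0.05.
Into row2: 0.11·(145 − 0.46·b)/0.05 + 0.18·b = 118.6 → b = 240.865, a = 684.038.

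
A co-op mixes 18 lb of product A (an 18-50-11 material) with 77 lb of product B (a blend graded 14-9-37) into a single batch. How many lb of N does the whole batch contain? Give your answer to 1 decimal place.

14.0 lb N

N mass = 18%×18 + 14%×77 = 14.02 lb.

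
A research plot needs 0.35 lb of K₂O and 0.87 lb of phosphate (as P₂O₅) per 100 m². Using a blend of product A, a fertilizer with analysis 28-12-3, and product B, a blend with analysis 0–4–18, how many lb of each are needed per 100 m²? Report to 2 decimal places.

Let a = lb of product A, b = lb of product B (per 100 m²).
K₂O: 0.03·a + 0.18·b = 0.35
P₂O₅: 0.12·a + 0.04·b = 0.87
Eliminate b: (row1) − 0.18/0.04·(row2) → -0.51·a = -3.565, so a = 6.9902.
Then b = (0.87 − 0.12·6.9902) / 0.04 = 0.779412.

6.99 lb product A, 0.78 lb product B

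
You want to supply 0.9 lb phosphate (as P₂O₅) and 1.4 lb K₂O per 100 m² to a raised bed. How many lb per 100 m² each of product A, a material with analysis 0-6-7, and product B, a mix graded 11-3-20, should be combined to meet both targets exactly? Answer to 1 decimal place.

With a, b = lb per 100 m² of product A and product B:
P₂O₅: 0.06·a + 0.03·b = 0.9
K₂O: 0.07·a + 0.2·b = 1.4
Eliminate b: (row1) − 0.03/0.2·(row2) → 0.0495·a = 0.69, so a = 13.9394.
Then b = (1.4 − 0.07·13.9394) / 0.2 = 2.12121.

13.9 lb product A, 2.1 lb product B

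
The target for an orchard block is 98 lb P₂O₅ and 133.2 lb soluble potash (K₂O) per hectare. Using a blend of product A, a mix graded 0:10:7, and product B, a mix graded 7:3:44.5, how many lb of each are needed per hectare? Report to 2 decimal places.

With a, b = lb per hectare of product A and product B:
P₂O₅: 0.1·a + 0.03·b = 98
K₂O: 0.07·a + 0.445·b = 133.2
Eliminate b: (row1) − 0.03/0.445·(row2) → 0.0952809·a = 89.0202, so a = 934.292.
Then b = (133.2 − 0.07·934.292) / 0.445 = 152.358.

934.29 lb product A, 152.36 lb product B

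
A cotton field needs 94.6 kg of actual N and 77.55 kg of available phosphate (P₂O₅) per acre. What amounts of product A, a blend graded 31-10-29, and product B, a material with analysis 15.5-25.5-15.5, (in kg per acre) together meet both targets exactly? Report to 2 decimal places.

190.44 kg product A, 229.43 kg product B

Per-acre balance (a = product A, b = product B):
N: 0.31·a + 0.155·b = 94.6
P₂O₅: 0.1·a + 0.255·b = 77.55
From row1: a = (94.6 − 0.155·b) / 0.31.
Into row2: 0.1·(94.6 − 0.155·b)/0.31 + 0.255·b = 77.55 → b = 229.434, a = 190.4445.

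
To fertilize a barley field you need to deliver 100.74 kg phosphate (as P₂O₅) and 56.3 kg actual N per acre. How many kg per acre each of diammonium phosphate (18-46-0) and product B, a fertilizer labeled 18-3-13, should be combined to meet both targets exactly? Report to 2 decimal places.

212.46 kg diammonium phosphate, 100.32 kg product B

Per-acre balance (a = diammonium phosphate, b = product B):
P₂O₅: 0.46·a + 0.03·b = 100.74
N: 0.18·a + 0.18·b = 56.3
Solving simultaneously: a = 212.457, b = 100.3204.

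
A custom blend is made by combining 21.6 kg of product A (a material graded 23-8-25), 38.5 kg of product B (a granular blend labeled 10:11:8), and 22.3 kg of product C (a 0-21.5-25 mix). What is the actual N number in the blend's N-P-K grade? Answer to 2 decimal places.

10.70% N

Total mass = 21.6 + 38.5 + 22.3 = 82.4 kg.
N mass = 23%×21.6 + 10%×38.5 + 0%×22.3 = 8.818 kg.
% N = 8.818 / 82.4 = 10.7015%.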